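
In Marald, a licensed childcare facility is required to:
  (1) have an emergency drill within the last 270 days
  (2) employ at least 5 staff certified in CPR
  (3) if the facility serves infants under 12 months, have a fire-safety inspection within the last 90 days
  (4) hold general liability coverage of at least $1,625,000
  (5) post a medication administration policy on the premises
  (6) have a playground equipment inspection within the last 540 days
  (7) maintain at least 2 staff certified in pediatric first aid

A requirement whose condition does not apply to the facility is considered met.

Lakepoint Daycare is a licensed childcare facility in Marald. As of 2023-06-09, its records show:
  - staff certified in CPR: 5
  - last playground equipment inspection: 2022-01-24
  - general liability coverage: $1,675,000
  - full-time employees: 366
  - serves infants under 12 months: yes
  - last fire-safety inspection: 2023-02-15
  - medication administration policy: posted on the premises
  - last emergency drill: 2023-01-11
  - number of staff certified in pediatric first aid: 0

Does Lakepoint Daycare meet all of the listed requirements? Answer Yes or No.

No

1. emergency drill 149 days ago vs limit 270 → met
2. staff certified in CPR 5 ≥ 5 → met
3. condition 'serves infants under 12 months' holds; fire-safety inspection 114 days ago vs limit 90 → not met
4. general liability coverage $1,675,000 ≥ $1,625,000 → met
5. medication administration policy present → met
6. playground equipment inspection 501 days ago vs limit 540 → met
7. staff certified in pediatric first aid 0 < 2 → not met
Not met: 3, 7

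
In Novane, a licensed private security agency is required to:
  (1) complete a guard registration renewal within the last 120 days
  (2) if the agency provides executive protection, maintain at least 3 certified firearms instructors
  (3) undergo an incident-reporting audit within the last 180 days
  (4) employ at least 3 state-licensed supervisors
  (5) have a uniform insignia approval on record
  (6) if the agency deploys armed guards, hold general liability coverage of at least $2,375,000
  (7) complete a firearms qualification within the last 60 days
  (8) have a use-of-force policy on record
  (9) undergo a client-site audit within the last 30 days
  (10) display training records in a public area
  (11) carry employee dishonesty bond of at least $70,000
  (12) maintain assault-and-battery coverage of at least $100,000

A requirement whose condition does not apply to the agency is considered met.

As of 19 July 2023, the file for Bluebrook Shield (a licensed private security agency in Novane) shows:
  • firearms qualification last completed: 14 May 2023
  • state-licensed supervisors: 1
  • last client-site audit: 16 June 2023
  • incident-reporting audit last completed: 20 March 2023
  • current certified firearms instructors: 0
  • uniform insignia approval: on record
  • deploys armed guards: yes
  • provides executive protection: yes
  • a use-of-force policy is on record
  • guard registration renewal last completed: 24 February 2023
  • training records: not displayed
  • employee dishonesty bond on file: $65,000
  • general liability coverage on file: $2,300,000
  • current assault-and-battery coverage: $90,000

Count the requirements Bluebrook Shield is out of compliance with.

9

1. guard registration renewal 145 days ago vs limit 120 → not met
2. condition 'provides executive protection' holds; certified firearms instructors 0 < 3 → not met
3. incident-reporting audit 121 days ago vs limit 180 → met
4. state-licensed supervisors 1 < 3 → not met
5. uniform insignia approval present → met
6. condition 'deploys armed guards' holds; general liability coverage $2,300,000 < $2,375,000 → not met
7. firearms qualification 66 days ago vs limit 60 → not met
8. use-of-force policy present → met
9. client-site audit 33 days ago vs limit 30 → not met
10. training records absent → not met
11. employee dishonesty bond $65,000 < $70,000 → not met
12. assault-and-battery coverage $90,000 < $100,000 → not met
Not met: 9 of 12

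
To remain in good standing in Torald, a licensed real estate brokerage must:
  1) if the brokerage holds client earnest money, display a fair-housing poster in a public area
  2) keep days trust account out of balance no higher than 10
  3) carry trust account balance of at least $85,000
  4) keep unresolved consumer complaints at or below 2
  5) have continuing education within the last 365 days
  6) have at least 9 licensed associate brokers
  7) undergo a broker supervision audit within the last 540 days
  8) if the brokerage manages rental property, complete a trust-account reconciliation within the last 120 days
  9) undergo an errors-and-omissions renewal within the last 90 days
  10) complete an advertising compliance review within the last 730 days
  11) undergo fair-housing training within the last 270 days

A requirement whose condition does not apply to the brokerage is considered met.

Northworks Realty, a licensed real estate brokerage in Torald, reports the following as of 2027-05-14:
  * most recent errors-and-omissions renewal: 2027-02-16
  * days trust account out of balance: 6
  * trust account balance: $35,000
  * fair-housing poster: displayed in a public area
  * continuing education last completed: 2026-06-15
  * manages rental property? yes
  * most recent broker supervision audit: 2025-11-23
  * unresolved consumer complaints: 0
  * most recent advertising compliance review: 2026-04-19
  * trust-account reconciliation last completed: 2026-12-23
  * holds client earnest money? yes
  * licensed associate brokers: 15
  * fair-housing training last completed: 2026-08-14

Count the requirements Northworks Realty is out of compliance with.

1. condition 'holds client earnest money' holds; fair-housing poster present → met
2. days trust account out of balance 6 ≤ 10 → met
3. trust account balance $35,000 < $85,000 → not met
4. unresolved consumer complaints 0 ≤ 2 → met
5. continuing education 333 days ago vs limit 365 → met
6. licensed associate brokers 15 ≥ 9 → met
7. broker supervision audit 537 days ago vs limit 540 → met
8. condition 'manages rental property' holds; trust-account reconciliation 142 days ago vs limit 120 → not met
9. errors-and-omissions renewal 87 days ago vs limit 90 → met
10. advertising compliance review 390 days ago vs limit 730 → met
11. fair-housing training 273 days ago vs limit 270 → not met
Not met: 3 of 11

3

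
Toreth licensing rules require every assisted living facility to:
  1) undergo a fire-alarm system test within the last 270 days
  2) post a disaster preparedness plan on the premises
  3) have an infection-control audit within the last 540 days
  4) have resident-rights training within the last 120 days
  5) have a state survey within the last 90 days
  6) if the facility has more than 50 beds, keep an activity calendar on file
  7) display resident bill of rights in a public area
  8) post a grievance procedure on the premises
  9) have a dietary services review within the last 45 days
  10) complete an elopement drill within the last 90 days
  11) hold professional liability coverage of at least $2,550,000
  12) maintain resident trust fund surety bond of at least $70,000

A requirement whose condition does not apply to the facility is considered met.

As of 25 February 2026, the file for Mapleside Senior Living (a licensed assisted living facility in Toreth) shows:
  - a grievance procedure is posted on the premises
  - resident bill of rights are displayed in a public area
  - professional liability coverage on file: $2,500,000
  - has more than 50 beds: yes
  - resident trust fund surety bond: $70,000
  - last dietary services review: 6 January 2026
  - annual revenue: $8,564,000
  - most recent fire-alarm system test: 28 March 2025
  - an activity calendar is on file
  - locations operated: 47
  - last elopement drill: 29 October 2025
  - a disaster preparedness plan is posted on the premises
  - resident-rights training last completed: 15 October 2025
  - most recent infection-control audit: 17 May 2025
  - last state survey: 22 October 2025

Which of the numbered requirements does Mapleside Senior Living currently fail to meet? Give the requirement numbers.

1. fire-alarm system test 334 days ago vs limit 270 → not met
2. disaster preparedness plan present → met
3. infection-control audit 284 days ago vs limit 540 → met
4. resident-rights training 133 days ago vs limit 120 → not met
5. state survey 126 days ago vs limit 90 → not met
6. condition 'has more than 50 beds' holds; activity calendar present → met
7. resident bill of rights present → met
8. grievance procedure present → met
9. dietary services review 50 days ago vs limit 45 → not met
10. elopement drill 119 days ago vs limit 90 → not met
11. professional liability coverage $2,500,000 < $2,550,000 → not met
12. resident trust fund surety bond $70,000 ≥ $70,000 → met
Not met: 1, 4, 5, 9, 10, 11

1, 4, 5, 9, 10, 11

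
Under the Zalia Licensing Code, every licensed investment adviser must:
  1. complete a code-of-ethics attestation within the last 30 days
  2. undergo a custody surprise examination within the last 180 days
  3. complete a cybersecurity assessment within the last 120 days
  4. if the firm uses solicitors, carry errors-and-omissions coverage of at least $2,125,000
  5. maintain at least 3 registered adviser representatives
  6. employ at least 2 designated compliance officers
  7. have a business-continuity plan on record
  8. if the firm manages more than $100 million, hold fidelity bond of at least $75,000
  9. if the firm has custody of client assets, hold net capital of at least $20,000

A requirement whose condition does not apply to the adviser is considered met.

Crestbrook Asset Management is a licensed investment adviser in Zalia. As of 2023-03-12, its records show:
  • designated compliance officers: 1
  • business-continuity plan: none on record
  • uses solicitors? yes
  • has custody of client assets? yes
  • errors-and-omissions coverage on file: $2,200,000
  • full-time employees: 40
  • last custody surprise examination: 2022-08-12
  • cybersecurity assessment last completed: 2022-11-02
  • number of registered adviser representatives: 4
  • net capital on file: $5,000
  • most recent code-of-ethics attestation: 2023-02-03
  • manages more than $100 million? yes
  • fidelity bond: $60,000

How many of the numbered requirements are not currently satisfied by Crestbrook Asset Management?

1. code-of-ethics attestation 37 days ago vs limit 30 → not met
2. custody surprise examination 212 days ago vs limit 180 → not met
3. cybersecurity assessment 130 days ago vs limit 120 → not met
4. condition 'uses solicitors' holds; errors-and-omissions coverage $2,200,000 ≥ $2,125,000 → met
5. registered adviser representatives 4 ≥ 3 → met
6. designated compliance officers 1 < 2 → not met
7. business-continuity plan absent → not met
8. condition 'manages more than $100 million' holds; fidelity bond $60,000 < $75,000 → not met
9. condition 'has custody of client assets' holds; net capital $5,000 < $20,000 → not met
Not met: 7 of 9

7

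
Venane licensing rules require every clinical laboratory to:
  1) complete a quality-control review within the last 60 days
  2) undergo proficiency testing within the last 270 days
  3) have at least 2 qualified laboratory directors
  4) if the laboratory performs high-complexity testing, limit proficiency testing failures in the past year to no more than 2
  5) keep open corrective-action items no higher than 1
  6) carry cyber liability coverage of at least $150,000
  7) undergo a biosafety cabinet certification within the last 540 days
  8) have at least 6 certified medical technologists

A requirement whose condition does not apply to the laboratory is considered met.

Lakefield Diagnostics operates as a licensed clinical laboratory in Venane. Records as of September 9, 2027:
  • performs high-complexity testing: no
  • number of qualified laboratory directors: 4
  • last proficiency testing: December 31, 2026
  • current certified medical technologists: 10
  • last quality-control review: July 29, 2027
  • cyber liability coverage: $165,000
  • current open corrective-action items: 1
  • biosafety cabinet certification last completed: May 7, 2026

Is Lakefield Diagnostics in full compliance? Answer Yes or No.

Yes

1. quality-control review 42 days ago vs limit 60 → met
2. proficiency testing 252 days ago vs limit 270 → met
3. qualified laboratory directors 4 ≥ 2 → met
4. condition 'performs high-complexity testing' does not hold → requirement n/a → met
5. open corrective-action items 1 ≤ 1 → met
6. cyber liability coverage $165,000 ≥ $150,000 → met
7. biosafety cabinet certification 490 days ago vs limit 540 → met
8. certified medical technologists 10 ≥ 6 → met
All met.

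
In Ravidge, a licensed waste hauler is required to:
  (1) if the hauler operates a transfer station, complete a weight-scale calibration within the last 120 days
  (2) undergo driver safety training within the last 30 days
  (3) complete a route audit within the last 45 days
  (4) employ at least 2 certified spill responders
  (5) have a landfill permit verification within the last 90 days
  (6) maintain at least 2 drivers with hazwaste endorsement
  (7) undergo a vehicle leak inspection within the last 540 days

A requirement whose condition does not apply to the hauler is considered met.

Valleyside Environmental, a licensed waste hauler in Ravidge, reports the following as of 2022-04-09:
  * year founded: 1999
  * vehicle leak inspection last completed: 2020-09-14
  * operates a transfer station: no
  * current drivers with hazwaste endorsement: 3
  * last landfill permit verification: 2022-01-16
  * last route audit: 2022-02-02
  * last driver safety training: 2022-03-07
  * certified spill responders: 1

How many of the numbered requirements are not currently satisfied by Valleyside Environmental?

1. condition 'operates a transfer station' does not hold → requirement n/a → met
2. driver safety training 33 days ago vs limit 30 → not met
3. route audit 66 days ago vs limit 45 → not met
4. certified spill responders 1 < 2 → not met
5. landfill permit verification 83 days ago vs limit 90 → met
6. drivers with hazwaste endorsement 3 ≥ 2 → met
7. vehicle leak inspection 572 days ago vs limit 540 → not met
Not met: 4 of 7

4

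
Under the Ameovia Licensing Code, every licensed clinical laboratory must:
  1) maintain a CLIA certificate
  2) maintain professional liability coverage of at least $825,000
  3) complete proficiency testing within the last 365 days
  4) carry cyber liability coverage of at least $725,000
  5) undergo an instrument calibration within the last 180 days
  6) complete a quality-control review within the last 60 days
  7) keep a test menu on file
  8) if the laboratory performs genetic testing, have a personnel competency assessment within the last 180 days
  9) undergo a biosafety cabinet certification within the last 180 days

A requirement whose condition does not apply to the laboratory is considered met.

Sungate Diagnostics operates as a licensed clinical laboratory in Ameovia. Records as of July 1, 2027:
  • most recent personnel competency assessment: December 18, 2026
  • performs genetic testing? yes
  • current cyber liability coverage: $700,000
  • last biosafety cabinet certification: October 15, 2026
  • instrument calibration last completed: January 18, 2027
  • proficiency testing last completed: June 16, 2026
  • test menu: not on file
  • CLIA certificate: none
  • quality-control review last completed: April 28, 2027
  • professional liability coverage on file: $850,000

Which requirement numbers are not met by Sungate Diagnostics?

1. CLIA certificate absent → not met
2. professional liability coverage $850,000 ≥ $825,000 → met
3. proficiency testing 380 days ago vs limit 365 → not met
4. cyber liability coverage $700,000 < $725,000 → not met
5. instrument calibration 164 days ago vs limit 180 → met
6. quality-control review 64 days ago vs limit 60 → not met
7. test menu absent → not met
8. condition 'performs genetic testing' holds; personnel competency assessment 195 days ago vs limit 180 → not met
9. biosafety cabinet certification 259 days ago vs limit 180 → not met
Not met: 1, 3, 4, 6, 7, 8, 9

1, 3, 4, 6, 7, 8, 9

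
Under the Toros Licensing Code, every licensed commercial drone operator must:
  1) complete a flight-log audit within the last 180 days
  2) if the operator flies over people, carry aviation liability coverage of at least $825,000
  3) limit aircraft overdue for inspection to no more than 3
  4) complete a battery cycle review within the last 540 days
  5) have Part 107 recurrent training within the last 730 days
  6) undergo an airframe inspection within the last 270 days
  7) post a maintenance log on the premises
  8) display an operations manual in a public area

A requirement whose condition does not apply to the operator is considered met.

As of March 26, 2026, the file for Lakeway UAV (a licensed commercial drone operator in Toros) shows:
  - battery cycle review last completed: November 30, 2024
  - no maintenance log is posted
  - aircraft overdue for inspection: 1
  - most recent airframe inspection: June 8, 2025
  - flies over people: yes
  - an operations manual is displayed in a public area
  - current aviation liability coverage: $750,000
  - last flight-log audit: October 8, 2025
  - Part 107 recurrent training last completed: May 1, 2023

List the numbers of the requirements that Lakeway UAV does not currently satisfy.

1. flight-log audit 169 days ago vs limit 180 → met
2. condition 'flies over people' holds; aviation liability coverage $750,000 < $825,000 → not met
3. aircraft overdue for inspection 1 ≤ 3 → met
4. battery cycle review 481 days ago vs limit 540 → met
5. Part 107 recurrent training 1060 days ago vs limit 730 → not met
6. airframe inspection 291 days ago vs limit 270 → not met
7. maintenance log absent → not met
8. operations manual present → met
Not met: 2, 5, 6, 7

2, 5, 6, 7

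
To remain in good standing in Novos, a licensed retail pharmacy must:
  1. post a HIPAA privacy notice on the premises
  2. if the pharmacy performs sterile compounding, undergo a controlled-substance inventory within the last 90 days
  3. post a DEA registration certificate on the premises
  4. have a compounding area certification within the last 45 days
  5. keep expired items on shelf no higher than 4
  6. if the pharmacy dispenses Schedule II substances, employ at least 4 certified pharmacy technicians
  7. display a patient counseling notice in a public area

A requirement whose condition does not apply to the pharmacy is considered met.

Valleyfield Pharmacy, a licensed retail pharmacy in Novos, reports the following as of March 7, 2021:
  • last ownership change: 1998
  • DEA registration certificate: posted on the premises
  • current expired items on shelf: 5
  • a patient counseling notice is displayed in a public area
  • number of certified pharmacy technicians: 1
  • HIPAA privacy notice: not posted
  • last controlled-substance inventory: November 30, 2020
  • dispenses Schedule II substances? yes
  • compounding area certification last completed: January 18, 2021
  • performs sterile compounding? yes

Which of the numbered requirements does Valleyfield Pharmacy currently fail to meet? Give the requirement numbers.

1. HIPAA privacy notice absent → not met
2. condition 'performs sterile compounding' holds; controlled-substance inventory 97 days ago vs limit 90 → not met
3. DEA registration certificate present → met
4. compounding area certification 48 days ago vs limit 45 → not met
5. expired items on shelf 5 > 4 → not met
6. condition 'dispenses Schedule II substances' holds; certified pharmacy technicians 1 < 4 → not met
7. patient counseling notice present → met
Not met: 1, 2, 4, 5, 6

1, 2, 4, 5, 6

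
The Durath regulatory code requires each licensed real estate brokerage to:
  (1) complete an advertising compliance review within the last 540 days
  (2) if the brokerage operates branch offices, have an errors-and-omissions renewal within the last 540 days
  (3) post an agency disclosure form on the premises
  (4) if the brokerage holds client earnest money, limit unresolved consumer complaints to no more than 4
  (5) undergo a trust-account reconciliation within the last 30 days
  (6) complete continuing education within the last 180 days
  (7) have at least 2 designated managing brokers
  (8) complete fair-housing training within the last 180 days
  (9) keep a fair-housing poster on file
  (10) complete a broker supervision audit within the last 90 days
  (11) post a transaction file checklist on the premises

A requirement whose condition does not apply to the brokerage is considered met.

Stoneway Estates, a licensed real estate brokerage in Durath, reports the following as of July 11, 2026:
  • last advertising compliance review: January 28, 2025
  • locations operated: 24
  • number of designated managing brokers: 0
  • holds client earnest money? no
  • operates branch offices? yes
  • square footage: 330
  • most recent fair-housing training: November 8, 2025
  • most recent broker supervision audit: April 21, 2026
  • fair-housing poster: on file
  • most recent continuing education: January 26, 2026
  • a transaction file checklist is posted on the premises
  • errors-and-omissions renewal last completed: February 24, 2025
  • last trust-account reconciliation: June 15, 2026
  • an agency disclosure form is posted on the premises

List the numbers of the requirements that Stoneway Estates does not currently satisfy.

7, 8

1. advertising compliance review 529 days ago vs limit 540 → met
2. condition 'operates branch offices' holds; errors-and-omissions renewal 502 days ago vs limit 540 → met
3. agency disclosure form present → met
4. condition 'holds client earnest money' does not hold → requirement n/a → met
5. trust-account reconciliation 26 days ago vs limit 30 → met
6. continuing education 166 days ago vs limit 180 → met
7. designated managing brokers 0 < 2 → not met
8. fair-housing training 245 days ago vs limit 180 → not met
9. fair-housing poster present → met
10. broker supervision audit 81 days ago vs limit 90 → met
11. transaction file checklist present → met
Not met: 7, 8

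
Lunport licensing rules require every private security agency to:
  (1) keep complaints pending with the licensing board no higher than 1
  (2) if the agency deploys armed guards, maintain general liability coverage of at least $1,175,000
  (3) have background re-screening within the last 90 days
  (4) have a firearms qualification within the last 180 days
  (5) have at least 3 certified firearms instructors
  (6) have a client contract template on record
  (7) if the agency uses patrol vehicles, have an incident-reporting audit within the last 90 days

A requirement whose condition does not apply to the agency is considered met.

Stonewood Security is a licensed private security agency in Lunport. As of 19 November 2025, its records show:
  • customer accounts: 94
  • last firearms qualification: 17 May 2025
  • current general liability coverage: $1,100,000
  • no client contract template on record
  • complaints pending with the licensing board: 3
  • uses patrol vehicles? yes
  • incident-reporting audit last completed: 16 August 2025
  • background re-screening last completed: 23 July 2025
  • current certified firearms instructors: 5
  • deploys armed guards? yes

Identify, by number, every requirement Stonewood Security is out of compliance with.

1, 2, 3, 4, 6, 7

1. complaints pending with the licensing board 3 > 1 → not met
2. condition 'deploys armed guards' holds; general liability coverage $1,100,000 < $1,175,000 → not met
3. background re-screening 119 days ago vs limit 90 → not met
4. firearms qualification 186 days ago vs limit 180 → not met
5. certified firearms instructors 5 ≥ 3 → met
6. client contract template absent → not met
7. condition 'uses patrol vehicles' holds; incident-reporting audit 95 days ago vs limit 90 → not met
Not met: 1, 2, 3, 4, 6, 7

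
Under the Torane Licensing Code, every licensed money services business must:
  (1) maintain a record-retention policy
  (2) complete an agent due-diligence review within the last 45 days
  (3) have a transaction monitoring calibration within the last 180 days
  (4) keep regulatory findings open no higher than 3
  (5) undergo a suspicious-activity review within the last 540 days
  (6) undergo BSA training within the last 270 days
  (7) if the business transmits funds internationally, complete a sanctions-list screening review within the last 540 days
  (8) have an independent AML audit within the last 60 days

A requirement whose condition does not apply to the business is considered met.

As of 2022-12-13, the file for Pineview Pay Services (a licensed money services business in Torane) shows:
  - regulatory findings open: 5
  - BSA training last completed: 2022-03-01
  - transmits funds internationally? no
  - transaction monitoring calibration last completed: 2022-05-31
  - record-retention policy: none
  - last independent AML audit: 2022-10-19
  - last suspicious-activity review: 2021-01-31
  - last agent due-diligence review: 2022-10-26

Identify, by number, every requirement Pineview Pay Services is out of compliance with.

1, 2, 3, 4, 5, 6

1. record-retention policy absent → not met
2. agent due-diligence review 48 days ago vs limit 45 → not met
3. transaction monitoring calibration 196 days ago vs limit 180 → not met
4. regulatory findings open 5 > 3 → not met
5. suspicious-activity review 681 days ago vs limit 540 → not met
6. BSA training 287 days ago vs limit 270 → not met
7. condition 'transmits funds internationally' does not hold → requirement n/a → met
8. independent AML audit 55 days ago vs limit 60 → met
Not met: 1, 2, 3, 4, 5, 6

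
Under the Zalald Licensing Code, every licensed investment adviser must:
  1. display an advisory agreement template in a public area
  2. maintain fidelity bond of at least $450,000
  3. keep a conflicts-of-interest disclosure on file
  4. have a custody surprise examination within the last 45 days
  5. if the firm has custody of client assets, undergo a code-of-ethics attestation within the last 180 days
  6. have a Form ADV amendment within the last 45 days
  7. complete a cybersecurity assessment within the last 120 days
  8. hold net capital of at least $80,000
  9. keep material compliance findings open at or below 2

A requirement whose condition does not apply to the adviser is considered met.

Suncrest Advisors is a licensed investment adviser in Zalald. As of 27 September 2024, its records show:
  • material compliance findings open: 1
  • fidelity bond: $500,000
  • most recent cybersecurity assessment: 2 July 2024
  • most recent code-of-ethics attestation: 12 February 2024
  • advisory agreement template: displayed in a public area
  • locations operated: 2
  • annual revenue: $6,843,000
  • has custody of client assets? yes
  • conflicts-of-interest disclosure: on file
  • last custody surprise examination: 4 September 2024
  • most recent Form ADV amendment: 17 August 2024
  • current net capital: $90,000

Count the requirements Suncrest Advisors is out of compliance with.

1. advisory agreement template present → met
2. fidelity bond $500,000 ≥ $450,000 → met
3. conflicts-of-interest disclosure present → met
4. custody surprise examination 23 days ago vs limit 45 → met
5. condition 'has custody of client assets' holds; code-of-ethics attestation 228 days ago vs limit 180 → not met
6. Form ADV amendment 41 days ago vs limit 45 → met
7. cybersecurity assessment 87 days ago vs limit 120 → met
8. net capital $90,000 ≥ $80,000 → met
9. material compliance findings open 1 ≤ 2 → met
Not met: 1 of 9

1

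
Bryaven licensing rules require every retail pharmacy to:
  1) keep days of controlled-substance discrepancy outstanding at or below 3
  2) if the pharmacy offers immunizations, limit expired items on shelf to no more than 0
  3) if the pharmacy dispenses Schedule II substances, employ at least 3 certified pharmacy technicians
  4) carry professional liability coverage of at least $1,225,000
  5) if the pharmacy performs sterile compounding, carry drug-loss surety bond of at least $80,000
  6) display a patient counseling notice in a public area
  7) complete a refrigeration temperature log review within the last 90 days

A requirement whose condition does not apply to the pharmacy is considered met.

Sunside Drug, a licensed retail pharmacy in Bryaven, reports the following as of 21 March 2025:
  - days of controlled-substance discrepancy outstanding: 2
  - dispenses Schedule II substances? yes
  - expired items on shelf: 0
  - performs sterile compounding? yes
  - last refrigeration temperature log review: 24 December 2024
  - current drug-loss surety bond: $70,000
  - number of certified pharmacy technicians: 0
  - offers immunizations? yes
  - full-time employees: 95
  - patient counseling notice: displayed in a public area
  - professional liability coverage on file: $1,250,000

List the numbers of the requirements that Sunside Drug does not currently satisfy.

3, 5

1. days of controlled-substance discrepancy outstanding 2 ≤ 3 → met
2. condition 'offers immunizations' holds; expired items on shelf 0 ≤ 0 → met
3. condition 'dispenses Schedule II substances' holds; certified pharmacy technicians 0 < 3 → not met
4. professional liability coverage $1,250,000 ≥ $1,225,000 → met
5. condition 'performs sterile compounding' holds; drug-loss surety bond $70,000 < $80,000 → not met
6. patient counseling notice present → met
7. refrigeration temperature log review 87 days ago vs limit 90 → met
Not met: 3, 5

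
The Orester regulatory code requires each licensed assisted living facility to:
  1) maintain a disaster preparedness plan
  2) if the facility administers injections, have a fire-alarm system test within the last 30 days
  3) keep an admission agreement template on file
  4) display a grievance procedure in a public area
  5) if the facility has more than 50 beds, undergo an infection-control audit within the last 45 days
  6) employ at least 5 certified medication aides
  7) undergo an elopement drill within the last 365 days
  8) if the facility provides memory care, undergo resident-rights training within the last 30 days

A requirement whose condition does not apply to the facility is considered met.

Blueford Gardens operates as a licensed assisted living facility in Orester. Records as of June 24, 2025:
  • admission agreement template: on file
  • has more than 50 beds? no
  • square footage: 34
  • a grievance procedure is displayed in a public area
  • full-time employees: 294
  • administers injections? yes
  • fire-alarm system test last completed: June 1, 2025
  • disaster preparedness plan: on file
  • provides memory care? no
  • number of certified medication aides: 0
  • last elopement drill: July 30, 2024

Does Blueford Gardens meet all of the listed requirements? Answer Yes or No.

1. disaster preparedness plan present → met
2. condition 'administers injections' holds; fire-alarm system test 23 days ago vs limit 30 → met
3. admission agreement template present → met
4. grievance procedure present → met
5. condition 'has more than 50 beds' does not hold → requirement n/a → met
6. certified medication aides 0 < 5 → not met
7. elopement drill 329 days ago vs limit 365 → met
8. condition 'provides memory care' does not hold → requirement n/a → met
Not met: 6

No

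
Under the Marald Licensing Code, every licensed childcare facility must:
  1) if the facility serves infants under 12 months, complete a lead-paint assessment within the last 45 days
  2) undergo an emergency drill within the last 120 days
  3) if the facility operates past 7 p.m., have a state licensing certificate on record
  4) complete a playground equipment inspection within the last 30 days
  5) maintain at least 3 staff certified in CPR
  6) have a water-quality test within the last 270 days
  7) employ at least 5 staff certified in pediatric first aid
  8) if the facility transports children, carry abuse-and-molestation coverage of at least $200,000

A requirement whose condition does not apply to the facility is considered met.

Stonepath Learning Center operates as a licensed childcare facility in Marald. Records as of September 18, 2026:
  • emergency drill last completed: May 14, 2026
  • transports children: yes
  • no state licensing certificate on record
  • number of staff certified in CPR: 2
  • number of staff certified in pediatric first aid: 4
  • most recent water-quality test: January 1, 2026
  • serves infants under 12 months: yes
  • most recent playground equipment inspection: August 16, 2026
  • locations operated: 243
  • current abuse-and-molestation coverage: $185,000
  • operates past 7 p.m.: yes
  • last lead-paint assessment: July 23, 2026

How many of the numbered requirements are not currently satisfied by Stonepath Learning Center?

7

1. condition 'serves infants under 12 months' holds; lead-paint assessment 57 days ago vs limit 45 → not met
2. emergency drill 127 days ago vs limit 120 → not met
3. condition 'operates past 7 p.m.' holds; state licensing certificate absent → not met
4. playground equipment inspection 33 days ago vs limit 30 → not met
5. staff certified in CPR 2 < 3 → not met
6. water-quality test 260 days ago vs limit 270 → met
7. staff certified in pediatric first aid 4 < 5 → not met
8. condition 'transports children' holds; abuse-and-molestation coverage $185,000 < $200,000 → not met
Not met: 7 of 8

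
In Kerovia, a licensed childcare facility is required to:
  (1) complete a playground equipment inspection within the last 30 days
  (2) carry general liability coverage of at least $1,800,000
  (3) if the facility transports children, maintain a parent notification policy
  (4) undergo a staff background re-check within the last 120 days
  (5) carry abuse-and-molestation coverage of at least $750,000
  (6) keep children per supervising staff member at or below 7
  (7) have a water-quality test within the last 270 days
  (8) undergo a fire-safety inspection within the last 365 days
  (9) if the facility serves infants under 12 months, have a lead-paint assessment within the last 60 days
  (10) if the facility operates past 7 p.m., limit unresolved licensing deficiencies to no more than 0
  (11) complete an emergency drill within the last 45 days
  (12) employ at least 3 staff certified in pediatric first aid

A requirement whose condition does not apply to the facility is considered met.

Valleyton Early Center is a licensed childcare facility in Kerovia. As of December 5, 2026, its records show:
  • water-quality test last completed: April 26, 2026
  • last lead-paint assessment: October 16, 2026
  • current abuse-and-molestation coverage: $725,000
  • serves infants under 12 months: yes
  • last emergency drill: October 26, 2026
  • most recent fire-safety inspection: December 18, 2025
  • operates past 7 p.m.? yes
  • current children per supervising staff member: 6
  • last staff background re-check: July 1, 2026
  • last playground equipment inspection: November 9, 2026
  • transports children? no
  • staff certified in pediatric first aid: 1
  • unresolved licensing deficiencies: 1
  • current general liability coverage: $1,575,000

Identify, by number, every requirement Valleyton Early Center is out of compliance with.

2, 4, 5, 10, 12

1. playground equipment inspection 26 days ago vs limit 30 → met
2. general liability coverage $1,575,000 < $1,800,000 → not met
3. condition 'transports children' does not hold → requirement n/a → met
4. staff background re-check 157 days ago vs limit 120 → not met
5. abuse-and-molestation coverage $725,000 < $750,000 → not met
6. children per supervising staff member 6 ≤ 7 → met
7. water-quality test 223 days ago vs limit 270 → met
8. fire-safety inspection 352 days ago vs limit 365 → met
9. condition 'serves infants under 12 months' holds; lead-paint assessment 50 days ago vs limit 60 → met
10. condition 'operates past 7 p.m.' holds; unresolved licensing deficiencies 1 > 0 → not met
11. emergency drill 40 days ago vs limit 45 → met
12. staff certified in pediatric first aid 1 < 3 → not met
Not met: 2, 4, 5, 10, 12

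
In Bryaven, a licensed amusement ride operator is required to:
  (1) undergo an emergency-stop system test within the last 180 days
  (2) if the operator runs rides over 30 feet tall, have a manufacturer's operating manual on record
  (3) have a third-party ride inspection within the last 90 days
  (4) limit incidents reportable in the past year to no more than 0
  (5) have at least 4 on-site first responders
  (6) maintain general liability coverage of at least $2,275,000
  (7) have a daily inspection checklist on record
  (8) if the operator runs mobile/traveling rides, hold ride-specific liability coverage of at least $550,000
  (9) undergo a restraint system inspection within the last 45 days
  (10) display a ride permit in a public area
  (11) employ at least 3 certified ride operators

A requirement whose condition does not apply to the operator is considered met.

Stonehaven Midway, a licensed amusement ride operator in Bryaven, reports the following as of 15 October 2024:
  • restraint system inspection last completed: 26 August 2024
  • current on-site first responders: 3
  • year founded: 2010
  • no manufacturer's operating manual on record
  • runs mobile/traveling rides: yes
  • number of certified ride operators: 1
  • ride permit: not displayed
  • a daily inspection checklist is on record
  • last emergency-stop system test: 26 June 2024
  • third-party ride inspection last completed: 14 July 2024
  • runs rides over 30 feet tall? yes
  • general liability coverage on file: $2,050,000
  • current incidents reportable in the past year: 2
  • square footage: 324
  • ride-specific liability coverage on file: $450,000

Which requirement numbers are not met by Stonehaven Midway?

1. emergency-stop system test 111 days ago vs limit 180 → met
2. condition 'runs rides over 30 feet tall' holds; manufacturer's operating manual absent → not met
3. third-party ride inspection 93 days ago vs limit 90 → not met
4. incidents reportable in the past year 2 > 0 → not met
5. on-site first responders 3 < 4 → not met
6. general liability coverage $2,050,000 < $2,275,000 → not met
7. daily inspection checklist present → met
8. condition 'runs mobile/traveling rides' holds; ride-specific liability coverage $450,000 < $550,000 → not met
9. restraint system inspection 50 days ago vs limit 45 → not met
10. ride permit absent → not met
11. certified ride operators 1 < 3 → not met
Not met: 2, 3, 4, 5, 6, 8, 9, 10, 11

2, 3, 4, 5, 6, 8, 9, 10, 11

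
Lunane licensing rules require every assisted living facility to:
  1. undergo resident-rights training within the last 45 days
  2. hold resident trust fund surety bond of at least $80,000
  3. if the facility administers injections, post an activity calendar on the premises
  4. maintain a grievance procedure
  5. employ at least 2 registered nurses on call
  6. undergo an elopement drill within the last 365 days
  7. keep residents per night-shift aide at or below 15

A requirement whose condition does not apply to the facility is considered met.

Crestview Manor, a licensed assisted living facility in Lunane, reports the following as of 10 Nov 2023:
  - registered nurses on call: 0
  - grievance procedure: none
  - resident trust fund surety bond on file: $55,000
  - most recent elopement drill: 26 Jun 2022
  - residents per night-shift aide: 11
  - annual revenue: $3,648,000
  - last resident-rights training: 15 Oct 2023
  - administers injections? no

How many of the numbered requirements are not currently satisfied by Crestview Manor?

4

1. resident-rights training 26 days ago vs limit 45 → met
2. resident trust fund surety bond $55,000 < $80,000 → not met
3. condition 'administers injections' does not hold → requirement n/a → met
4. grievance procedure absent → not met
5. registered nurses on call 0 < 2 → not met
6. elopement drill 502 days ago vs limit 365 → not met
7. residents per night-shift aide 11 ≤ 15 → met
Not met: 4 of 7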